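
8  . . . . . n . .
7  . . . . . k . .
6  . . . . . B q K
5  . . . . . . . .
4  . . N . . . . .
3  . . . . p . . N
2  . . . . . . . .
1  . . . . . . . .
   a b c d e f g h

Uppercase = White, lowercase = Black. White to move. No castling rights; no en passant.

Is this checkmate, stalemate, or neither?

checkmate

White to move; white king on h6.
In check: yes, from the black queen on g6.
King squares — g5: attacked by Qg6; h5: attacked by Qg6; g6: attacked by Kf7; g7: attacked by Qg6; h7: attacked by Qg6.
Legal moves for White: none.
In check with no legal moves → checkmate.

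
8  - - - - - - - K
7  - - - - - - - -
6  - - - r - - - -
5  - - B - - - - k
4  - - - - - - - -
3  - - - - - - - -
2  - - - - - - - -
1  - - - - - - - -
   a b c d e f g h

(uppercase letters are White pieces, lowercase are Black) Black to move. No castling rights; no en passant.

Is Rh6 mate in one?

no

After Rh6: white king on h8; in check: yes, from the black rook on h6.
White has 2 legal replies: Kg8, Kg7.
In check but a legal move exists → not checkmate.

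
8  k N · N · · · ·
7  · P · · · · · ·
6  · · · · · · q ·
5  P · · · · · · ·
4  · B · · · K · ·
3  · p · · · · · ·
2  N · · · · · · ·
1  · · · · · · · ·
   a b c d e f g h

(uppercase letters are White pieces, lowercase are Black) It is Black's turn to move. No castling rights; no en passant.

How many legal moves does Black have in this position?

2

Black to move; king on a8.
In check: yes, from the white pawn on b7.
Legal moves: Kxb8, Ka7.
Count: 2.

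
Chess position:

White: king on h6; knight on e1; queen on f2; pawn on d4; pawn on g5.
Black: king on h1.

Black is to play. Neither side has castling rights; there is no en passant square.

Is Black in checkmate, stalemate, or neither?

stalemate

Black to move; black king on h1.
In check: no.
King squares — g1: attacked by Qf2; g2: attacked by Ne1; h2: attacked by Qf2.
Legal moves for Black: none.
Not in check and no legal moves → stalemate.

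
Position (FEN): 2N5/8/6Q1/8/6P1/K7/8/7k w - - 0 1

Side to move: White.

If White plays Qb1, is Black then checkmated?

no

After Qb1: black king on h1; in check: yes, from the white queen on b1.
Black has 2 legal replies: Kh2, Kg2.
In check but a legal move exists → not checkmate.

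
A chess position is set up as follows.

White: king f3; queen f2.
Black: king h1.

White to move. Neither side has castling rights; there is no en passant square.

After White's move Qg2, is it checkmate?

yes

After Qg2: black king on h1; in check: yes, from the white queen on g2.
King squares — g1: attacked by Qg2; g2: attacked by Kf3; h2: attacked by Qg2.
Black has no legal moves → checkmate.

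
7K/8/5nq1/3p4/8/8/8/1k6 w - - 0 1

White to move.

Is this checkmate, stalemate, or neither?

stalemate

White to move; white king on h8.
In check: no.
King squares — g7: attacked by Qg6; h7: attacked by Nf6; g8: attacked by Nf6.
Legal moves for White: none.
Not in check and no legal moves → stalemate.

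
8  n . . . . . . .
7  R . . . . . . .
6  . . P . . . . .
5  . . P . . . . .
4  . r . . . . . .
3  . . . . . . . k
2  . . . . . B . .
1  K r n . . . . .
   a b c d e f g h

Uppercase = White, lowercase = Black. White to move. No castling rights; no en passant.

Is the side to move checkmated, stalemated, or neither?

checkmate

White to move; white king on a1.
In check: yes, from the black rook on b1.
King squares — b1: attacked by Rb4; a2: attacked by Nc1; b2: attacked by Rb1.
Legal moves for White: none.
In check with no legal moves → checkmate.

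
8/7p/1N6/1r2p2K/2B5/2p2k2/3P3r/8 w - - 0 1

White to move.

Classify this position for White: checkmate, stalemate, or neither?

White to move; white king on h5.
In check: yes, from the black rook on h2.
King squares — g4: attacked by Kf3; h4: attacked by Rh2; g5: available; g6: attacked by Ph7; h6: attacked by Rh2.
Legal moves for White: Kg5.
White is in check but has 1 legal move → neither.

neither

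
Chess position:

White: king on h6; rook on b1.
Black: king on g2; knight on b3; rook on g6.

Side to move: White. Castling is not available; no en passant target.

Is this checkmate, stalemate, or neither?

neither

White to move; white king on h6.
In check: yes, from the black rook on g6.
Legal moves for White: Kh7, Kxg6, Kh5.
White is in check but has 3 legal moves → neither.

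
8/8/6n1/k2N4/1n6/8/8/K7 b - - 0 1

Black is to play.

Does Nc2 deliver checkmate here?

no

After Nc2: white king on a1; in check: yes, from the black knight on c2.
White has 3 legal replies: Kb2, Ka2, Kb1.
In check but a legal move exists → not checkmate.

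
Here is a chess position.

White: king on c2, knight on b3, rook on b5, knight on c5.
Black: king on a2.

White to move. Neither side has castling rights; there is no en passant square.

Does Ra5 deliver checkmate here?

yes

After Ra5: black king on a2; in check: yes, from the white rook on a5.
King squares — a1: attacked by Nb3; b1: attacked by Kc2; b2: attacked by Kc2; a3: attacked by Ra5; b3: attacked by Kc2.
Black has no legal moves → checkmate.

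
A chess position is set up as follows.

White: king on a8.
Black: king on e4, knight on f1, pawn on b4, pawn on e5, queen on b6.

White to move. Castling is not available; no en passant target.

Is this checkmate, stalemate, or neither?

White to move; white king on a8.
In check: no.
King squares — a7: attacked by Qb6; b7: attacked by Qb6; b8: attacked by Qb6.
Legal moves for White: none.
Not in check and no legal moves → stalemate.

stalemate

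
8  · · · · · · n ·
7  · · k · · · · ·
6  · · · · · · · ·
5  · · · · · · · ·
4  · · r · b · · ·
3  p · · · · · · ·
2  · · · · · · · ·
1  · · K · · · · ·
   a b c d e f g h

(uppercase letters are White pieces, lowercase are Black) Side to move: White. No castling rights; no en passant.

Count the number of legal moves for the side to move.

2

White to move; king on c1.
In check: yes, from the black rook on c4.
Legal moves: Kd2, Kd1.
Count: 2.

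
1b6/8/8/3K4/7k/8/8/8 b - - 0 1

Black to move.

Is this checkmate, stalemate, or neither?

neither

Black to move; black king on h4.
In check: no.
Legal moves for Black: Bc7, Ba7, Bd6, Be5, Bf4, Bg3, Bh2, Kh5, Kg5, Kg4, Kh3, Kg3.
Black has 12 legal moves and is not in check → neither.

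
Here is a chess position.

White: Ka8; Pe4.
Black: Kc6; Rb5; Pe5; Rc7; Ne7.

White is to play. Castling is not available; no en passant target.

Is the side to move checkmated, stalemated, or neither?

stalemate

White to move; white king on a8.
In check: no.
King squares — a7: attacked by Rc7; b7: attacked by Rb5; b8: attacked by Rb5.
Legal moves for White: none.
Not in check and no legal moves → stalemate.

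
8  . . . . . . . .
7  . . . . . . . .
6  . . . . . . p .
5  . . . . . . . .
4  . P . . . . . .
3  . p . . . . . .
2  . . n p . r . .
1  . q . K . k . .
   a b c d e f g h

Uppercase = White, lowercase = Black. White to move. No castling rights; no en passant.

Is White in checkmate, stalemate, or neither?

checkmate

White to move; white king on d1.
In check: yes, from the black queen on b1.
King squares — c1: attacked by Qb1; e1: attacked by Qb1; c2: attacked by Qb1; d2: attacked by Rf2; e2: attacked by Kf1.
Legal moves for White: none.
In check with no legal moves → checkmate.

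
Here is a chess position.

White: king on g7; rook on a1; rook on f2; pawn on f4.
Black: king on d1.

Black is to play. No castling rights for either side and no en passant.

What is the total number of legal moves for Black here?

0

Black to move; king on d1.
In check: yes, from the white rook on a1.
Legal moves: none.
Count: 0.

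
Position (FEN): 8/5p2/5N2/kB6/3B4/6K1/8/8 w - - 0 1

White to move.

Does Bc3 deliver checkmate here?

After Bc3: black king on a5; in check: yes, from the white bishop on c3.
Black has 2 legal replies: Kb6, Kxb5.
In check but a legal move exists → not checkmate.

no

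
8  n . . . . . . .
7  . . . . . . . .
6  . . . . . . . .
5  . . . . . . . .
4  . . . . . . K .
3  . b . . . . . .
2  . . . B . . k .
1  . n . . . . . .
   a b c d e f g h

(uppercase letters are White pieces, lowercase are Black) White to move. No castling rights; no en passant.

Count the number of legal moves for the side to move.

White to move; king on g4.
In check: no.
Legal moves: Kh5, Kg5, Kf5, Kh4, Kf4, Bh6, Bg5, Ba5, Bf4, Bb4, Be3, Bc3, Be1, Bc1.
Count: 14.

14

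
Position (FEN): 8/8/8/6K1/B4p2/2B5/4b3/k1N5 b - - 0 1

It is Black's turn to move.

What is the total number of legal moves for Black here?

Black to move; king on a1.
In check: yes, from the white bishop on c3.
Legal moves: Kb1.
Count: 1.

1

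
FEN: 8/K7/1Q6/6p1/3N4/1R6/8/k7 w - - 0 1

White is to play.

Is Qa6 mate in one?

yes

After Qa6: black king on a1; in check: yes, from the white queen on a6.
King squares — b1: attacked by Rb3; a2: attacked by Qa6; b2: attacked by Rb3.
Black has no legal moves → checkmate.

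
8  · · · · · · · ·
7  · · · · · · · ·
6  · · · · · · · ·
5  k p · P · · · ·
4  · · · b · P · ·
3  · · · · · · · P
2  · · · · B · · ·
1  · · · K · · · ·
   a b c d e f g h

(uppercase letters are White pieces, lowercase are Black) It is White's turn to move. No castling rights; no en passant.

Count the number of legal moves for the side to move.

White to move; king on d1.
In check: no.
Legal moves: Bh5, Bxb5, Bg4, Bc4, Bf3, Bd3, Bf1, Kd2, Kc2, Ke1, Kc1, d6, f5, h4.
Count: 14.

14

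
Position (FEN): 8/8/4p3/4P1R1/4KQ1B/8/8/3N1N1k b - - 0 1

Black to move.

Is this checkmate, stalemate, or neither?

stalemate

Black to move; black king on h1.
In check: no.
King squares — g1: attacked by Rg5; g2: attacked by Rg5; h2: attacked by Nf1.
Legal moves for Black: none.
Not in check and no legal moves → stalemate.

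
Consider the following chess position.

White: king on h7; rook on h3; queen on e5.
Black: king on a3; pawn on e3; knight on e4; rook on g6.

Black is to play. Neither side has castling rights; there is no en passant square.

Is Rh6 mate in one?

After Rh6: white king on h7; in check: yes, from the black rook on h6.
White has 4 legal replies: Kg8, Kg7, Kxh6, Rxh6.
In check but a legal move exists → not checkmate.

no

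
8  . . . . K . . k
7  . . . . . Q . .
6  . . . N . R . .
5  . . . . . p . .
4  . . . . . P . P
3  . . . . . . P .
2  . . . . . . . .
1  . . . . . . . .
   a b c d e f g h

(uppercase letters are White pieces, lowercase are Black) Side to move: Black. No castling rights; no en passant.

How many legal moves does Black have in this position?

Black to move; king on h8.
In check: no.
Legal moves: none.
Count: 0.

0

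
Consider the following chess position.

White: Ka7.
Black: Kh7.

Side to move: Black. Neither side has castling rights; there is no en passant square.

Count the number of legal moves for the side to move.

5

Black to move; king on h7.
In check: no.
Legal moves: Kh8, Kg8, Kg7, Kh6, Kg6.
Count: 5.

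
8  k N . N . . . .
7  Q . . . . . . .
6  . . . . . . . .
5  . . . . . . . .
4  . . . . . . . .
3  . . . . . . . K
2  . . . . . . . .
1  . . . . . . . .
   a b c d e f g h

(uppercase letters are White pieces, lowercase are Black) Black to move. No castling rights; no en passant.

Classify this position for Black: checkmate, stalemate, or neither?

Black to move; black king on a8.
In check: yes, from the white queen on a7.
Legal moves for Black: Kxa7.
Black is in check but has 1 legal move → neither.

neither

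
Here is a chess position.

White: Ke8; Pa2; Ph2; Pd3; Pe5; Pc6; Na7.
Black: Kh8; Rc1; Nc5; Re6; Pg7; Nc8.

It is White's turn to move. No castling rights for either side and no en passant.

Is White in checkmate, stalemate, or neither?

neither

White to move; white king on e8.
In check: yes, from the black rook on e6.
Legal moves for White: Kf8, Kd8, Kf7.
White is in check but has 3 legal moves → neither.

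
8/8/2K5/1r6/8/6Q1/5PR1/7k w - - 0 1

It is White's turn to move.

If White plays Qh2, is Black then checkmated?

yes

After Qh2: black king on h1; in check: yes, from the white queen on h2.
King squares — g1: attacked by Rg2; g2: attacked by Qh2; h2: attacked by Rg2.
Black has no legal moves → checkmate.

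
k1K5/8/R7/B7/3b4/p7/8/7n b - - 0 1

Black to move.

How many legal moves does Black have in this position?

Black to move; king on a8.
In check: yes, from the white rook on a6.
Legal moves: Ba7.
Count: 1.

1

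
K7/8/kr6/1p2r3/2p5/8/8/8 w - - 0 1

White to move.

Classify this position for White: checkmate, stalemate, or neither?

White to move; white king on a8.
In check: no.
King squares — a7: attacked by Ka6; b7: attacked by Ka6; b8: attacked by Rb6.
Legal moves for White: none.
Not in check and no legal moves → stalemate.

stalemate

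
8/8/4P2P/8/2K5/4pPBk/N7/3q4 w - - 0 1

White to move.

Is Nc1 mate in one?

no

After Nc1: black king on h3; in check: no.
Black is not in check, so this cannot be checkmate.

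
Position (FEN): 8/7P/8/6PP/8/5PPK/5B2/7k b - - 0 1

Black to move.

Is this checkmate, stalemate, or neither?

Black to move; black king on h1.
In check: no.
King squares — g1: attacked by Bf2; g2: attacked by Kh3; h2: attacked by Kh3.
Legal moves for Black: none.
Not in check and no legal moves → stalemate.

stalemate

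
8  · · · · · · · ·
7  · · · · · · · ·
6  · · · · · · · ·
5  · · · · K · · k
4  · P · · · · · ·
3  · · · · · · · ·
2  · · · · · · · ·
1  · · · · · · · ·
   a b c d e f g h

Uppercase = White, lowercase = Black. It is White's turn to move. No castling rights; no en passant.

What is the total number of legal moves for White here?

White to move; king on e5.
In check: no.
Legal moves: Kf6, Ke6, Kd6, Kf5, Kd5, Kf4, Ke4, Kd4, b5.
Count: 9.

9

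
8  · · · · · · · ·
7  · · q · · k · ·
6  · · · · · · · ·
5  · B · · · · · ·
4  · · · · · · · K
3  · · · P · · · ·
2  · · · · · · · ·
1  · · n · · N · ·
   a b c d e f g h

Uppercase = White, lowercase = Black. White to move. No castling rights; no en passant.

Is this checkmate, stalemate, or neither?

White to move; white king on h4.
In check: no.
Legal moves for White: Be8+, Bd7, Bc6, Ba6, Bc4+, Ba4, Kh5, Kg5, Kg4, Kh3, Ng3, Ne3, Nh2, Nd2, d4.
White has 15 legal moves and is not in check → neither.

neither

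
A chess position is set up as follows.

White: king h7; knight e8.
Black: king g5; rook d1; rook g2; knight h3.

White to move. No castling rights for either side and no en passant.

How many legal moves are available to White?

7

White to move; king on h7.
In check: no.
Legal moves: Ng7, Nc7, Nf6, Nd6, Kh8, Kg8, Kg7.
Count: 7.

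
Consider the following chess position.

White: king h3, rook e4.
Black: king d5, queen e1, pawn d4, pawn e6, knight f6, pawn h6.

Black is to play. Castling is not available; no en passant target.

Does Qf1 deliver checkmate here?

no

After Qf1: white king on h3; in check: yes, from the black queen on f1.
White has 3 legal replies: Kh4, Kg3, Kh2.
In check but a legal move exists → not checkmate.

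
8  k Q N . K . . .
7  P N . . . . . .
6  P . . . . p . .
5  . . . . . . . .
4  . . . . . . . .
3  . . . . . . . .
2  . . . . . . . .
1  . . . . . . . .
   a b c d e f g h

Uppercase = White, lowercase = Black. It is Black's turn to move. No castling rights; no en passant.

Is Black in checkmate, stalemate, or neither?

checkmate

Black to move; black king on a8.
In check: yes, from the white queen on b8.
King squares — a7: attacked by Qb8; b7: attacked by Pa6; b8: attacked by Pa7.
Legal moves for Black: none.
In check with no legal moves → checkmate.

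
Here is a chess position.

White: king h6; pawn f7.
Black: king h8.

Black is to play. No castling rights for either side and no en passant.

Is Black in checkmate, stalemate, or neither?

Black to move; black king on h8.
In check: no.
King squares — g7: attacked by Kh6; h7: attacked by Kh6; g8: attacked by Pf7.
Legal moves for Black: none.
Not in check and no legal moves → stalemate.

stalemate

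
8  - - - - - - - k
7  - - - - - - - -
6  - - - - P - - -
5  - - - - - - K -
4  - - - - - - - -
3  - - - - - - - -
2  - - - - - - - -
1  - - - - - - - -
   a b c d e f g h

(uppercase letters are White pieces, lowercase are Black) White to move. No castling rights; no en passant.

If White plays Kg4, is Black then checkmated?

After Kg4: black king on h8; in check: no.
Black is not in check, so this cannot be checkmate.

no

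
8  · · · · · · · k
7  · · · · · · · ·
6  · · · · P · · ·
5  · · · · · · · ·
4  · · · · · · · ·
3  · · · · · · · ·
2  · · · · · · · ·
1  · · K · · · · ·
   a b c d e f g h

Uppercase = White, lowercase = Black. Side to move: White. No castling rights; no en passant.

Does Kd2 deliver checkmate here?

After Kd2: black king on h8; in check: no.
Black is not in check, so this cannot be checkmate.

no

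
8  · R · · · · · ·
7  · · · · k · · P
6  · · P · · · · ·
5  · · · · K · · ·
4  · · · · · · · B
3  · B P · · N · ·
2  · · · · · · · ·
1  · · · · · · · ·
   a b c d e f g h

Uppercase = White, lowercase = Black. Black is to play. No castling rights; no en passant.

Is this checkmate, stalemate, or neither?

Black to move; black king on e7.
In check: yes, from the white bishop on h4.
King squares — d6: attacked by Ke5; e6: attacked by Bb3; f6: attacked by Bh4; d7: attacked by Pc6; f7: attacked by Bb3; d8: attacked by Bh4; e8: attacked by Rb8; f8: attacked by Rb8.
Legal moves for Black: none.
In check with no legal moves → checkmate.

checkmate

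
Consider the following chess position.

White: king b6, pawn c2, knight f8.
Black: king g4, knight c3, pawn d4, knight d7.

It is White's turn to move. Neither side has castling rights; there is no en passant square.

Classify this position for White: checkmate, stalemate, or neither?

neither

White to move; white king on b6.
In check: yes, from the black knight on d7.
King squares — a5: available; b5: attacked by Nc3; c5: attacked by Nd7; a6: available; c6: available; a7: available; b7: available; c7: available.
Legal moves for White: Kc7, Kb7, Ka7, Kc6, Ka6, Ka5, Nxd7.
White is in check but has 7 legal moves → neither.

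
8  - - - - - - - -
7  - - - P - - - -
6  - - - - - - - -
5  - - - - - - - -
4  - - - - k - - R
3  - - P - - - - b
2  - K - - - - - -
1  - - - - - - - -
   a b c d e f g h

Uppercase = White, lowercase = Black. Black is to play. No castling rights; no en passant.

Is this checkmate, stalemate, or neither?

neither

Black to move; black king on e4.
In check: yes, from the white rook on h4.
King squares — d3: available; e3: available; f3: available; d4: attacked by Pc3; f4: attacked by Rh4; d5: available; e5: available; f5: available.
Legal moves for Black: Kf5, Ke5, Kd5, Kf3, Ke3, Kd3, Bg4.
Black is in check but has 7 legal moves → neither.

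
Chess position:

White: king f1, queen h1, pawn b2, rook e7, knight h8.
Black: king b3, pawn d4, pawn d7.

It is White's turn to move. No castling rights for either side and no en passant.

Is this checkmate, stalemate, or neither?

neither

White to move; white king on f1.
In check: no.
Legal moves for White include: Nf7, Ng6, Re8, Rh7, Rg7, Rf7, Rxd7, Re6, Re5, Re4, Re3+, Re2, Re1, Qa8, Qh7, Qb7+, Qh6, Qc6, ... (list truncated; more exist).
White has legal moves and is not in check → neither.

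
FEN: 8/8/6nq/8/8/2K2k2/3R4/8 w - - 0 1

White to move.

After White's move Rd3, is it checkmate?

After Rd3: black king on f3; in check: yes, from the white rook on d3.
Black has 7 legal replies: Kg4, Kf4, Ke4, Kg2, Kf2, Ke2, Qe3.
In check but a legal move exists → not checkmate.

no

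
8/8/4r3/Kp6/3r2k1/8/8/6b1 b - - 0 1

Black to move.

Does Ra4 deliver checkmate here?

After Ra4: white king on a5; in check: yes, from the black rook on a4.
White has 1 legal reply: Kxb5.
In check but a legal move exists → not checkmate.

no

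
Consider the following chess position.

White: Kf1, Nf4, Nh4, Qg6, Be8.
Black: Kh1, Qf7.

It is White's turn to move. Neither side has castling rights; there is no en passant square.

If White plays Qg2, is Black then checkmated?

After Qg2: black king on h1; in check: yes, from the white queen on g2.
King squares — g1: attacked by Kf1; g2: attacked by Kf1; h2: attacked by Qg2.
Black has no legal moves → checkmate.

yes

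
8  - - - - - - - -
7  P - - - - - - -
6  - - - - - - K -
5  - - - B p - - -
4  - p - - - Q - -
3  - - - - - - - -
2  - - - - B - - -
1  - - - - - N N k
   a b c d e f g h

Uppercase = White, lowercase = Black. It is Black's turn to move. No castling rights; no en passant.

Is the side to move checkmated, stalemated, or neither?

Black to move; black king on h1.
In check: yes, from the white bishop on d5.
King squares — g1: available; g2: attacked by Bd5; h2: attacked by Nf1.
Legal moves for Black: Kxg1, e4.
Black is in check but has 2 legal moves → neither.

neither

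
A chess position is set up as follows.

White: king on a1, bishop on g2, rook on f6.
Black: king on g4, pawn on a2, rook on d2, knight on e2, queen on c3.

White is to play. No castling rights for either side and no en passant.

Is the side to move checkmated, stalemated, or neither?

White to move; white king on a1.
In check: yes, from the black queen on c3.
King squares — b1: attacked by Pa2; a2: attacked by Rd2; b2: attacked by Rd2.
Legal moves for White: none.
In check with no legal moves → checkmate.

checkmate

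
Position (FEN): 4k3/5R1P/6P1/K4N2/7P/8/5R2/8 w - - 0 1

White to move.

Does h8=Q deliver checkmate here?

yes

After h8=Q: black king on e8; in check: yes, from the white queen on h8.
King squares — d7: attacked by Rf7; e7: attacked by Nf5; f7: attacked by Pg6; d8: attacked by Qh8; f8: attacked by Rf7.
Black has no legal moves → checkmate.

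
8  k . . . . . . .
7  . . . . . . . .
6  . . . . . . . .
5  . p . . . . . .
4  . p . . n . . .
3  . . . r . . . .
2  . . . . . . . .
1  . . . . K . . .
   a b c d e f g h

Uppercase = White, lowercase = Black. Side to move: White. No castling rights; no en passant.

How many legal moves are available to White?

2

White to move; king on e1.
In check: no.
Legal moves: Ke2, Kf1.
Count: 2.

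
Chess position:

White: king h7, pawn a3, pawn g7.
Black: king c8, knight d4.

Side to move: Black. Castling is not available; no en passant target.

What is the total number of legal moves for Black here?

13

Black to move; king on c8.
In check: no.
Legal moves: Kd8, Kb8, Kd7, Kc7, Kb7, Ne6, Nc6, Nf5, Nb5, Nf3, Nb3, Ne2, Nc2.
Count: 13.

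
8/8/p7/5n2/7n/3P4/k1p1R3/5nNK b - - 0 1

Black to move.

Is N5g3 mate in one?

After N5g3: white king on h1; in check: yes, from the black knight on g3.
King squares — g1: own knight; g2: attacked by Nh4; h2: attacked by Nf1.
White has no legal moves → checkmate.

yes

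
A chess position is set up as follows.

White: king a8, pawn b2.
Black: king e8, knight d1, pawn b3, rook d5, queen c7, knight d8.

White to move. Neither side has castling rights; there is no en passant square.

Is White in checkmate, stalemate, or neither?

White to move; white king on a8.
In check: no.
King squares — a7: attacked by Qc7; b7: attacked by Qc7; b8: attacked by Qc7.
Legal moves for White: none.
Not in check and no legal moves → stalemate.

stalemate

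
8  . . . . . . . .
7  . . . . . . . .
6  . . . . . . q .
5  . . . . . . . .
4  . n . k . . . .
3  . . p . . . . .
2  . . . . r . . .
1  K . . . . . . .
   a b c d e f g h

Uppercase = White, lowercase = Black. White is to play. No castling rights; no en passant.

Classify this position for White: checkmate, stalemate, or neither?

White to move; white king on a1.
In check: no.
King squares — b1: attacked by Qg6; a2: attacked by Re2; b2: attacked by Re2.
Legal moves for White: none.
Not in check and no legal moves → stalemate.

stalemate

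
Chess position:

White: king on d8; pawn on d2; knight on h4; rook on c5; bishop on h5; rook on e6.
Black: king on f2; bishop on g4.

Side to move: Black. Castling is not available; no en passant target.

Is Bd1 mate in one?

After Bd1: white king on d8; in check: no.
White is not in check, so this cannot be checkmate.

no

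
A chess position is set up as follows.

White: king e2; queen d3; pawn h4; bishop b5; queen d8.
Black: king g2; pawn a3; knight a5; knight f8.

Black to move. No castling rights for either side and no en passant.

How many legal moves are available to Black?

12

Black to move; king on g2.
In check: no.
Legal moves: Nh7, Nd7, Ng6, Ne6, Nb7, Nc6, Nc4, Nb3, Kh2, Kh1, Kg1, a2.
Count: 12.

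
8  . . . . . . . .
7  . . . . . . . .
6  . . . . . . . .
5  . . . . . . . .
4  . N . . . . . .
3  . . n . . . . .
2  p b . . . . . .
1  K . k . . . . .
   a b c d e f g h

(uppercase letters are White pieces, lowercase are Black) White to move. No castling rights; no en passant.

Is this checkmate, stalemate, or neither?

checkmate

White to move; white king on a1.
In check: yes, from the black bishop on b2.
King squares — b1: attacked by Kc1; a2: attacked by Nc3; b2: attacked by Kc1.
Legal moves for White: none.
In check with no legal moves → checkmate.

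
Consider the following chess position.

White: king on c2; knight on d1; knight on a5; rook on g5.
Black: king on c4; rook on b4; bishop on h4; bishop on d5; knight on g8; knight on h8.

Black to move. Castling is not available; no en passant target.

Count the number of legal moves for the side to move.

Black to move; king on c4.
In check: yes, from the white knight on a5.
Legal moves: Kc5, Kb5, Kd4.
Count: 3.

3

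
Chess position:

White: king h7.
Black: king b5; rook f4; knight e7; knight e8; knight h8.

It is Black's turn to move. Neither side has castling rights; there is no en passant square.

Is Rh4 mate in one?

yes

After Rh4: white king on h7; in check: yes, from the black rook on h4.
King squares — g6: attacked by Ne7; h6: attacked by Rh4; g7: attacked by Ne8; g8: attacked by Ne7; h8: attacked by Rh4.
White has no legal moves → checkmate.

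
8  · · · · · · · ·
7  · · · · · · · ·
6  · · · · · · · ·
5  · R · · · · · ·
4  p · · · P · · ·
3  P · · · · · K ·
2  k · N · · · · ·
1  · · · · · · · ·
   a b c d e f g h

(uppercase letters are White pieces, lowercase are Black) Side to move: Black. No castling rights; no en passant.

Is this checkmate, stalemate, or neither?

Black to move; black king on a2.
In check: no.
King squares — a1: attacked by Nc2; b1: attacked by Rb5; b2: attacked by Rb5; a3: attacked by Nc2; b3: attacked by Rb5.
Legal moves for Black: none.
Not in check and no legal moves → stalemate.

stalemate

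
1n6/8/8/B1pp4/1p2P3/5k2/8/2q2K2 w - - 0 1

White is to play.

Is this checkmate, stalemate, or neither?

checkmate

White to move; white king on f1.
In check: yes, from the black queen on c1.
King squares — e1: attacked by Qc1; g1: attacked by Qc1; e2: attacked by Kf3; f2: attacked by Kf3; g2: attacked by Kf3.
Legal moves for White: none.
In check with no legal moves → checkmate.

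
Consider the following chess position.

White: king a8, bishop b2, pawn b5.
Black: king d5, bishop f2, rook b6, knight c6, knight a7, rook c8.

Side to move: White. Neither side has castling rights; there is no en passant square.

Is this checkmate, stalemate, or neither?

checkmate

White to move; white king on a8.
In check: yes, from the black rook on c8.
King squares — a7: attacked by Nc6; b7: attacked by Rb6; b8: attacked by Rb6.
Legal moves for White: none.
In check with no legal moves → checkmate.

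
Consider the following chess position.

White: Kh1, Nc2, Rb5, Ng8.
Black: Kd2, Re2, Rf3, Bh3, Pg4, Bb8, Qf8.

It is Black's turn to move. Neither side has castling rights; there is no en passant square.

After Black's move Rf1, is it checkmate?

yes

After Rf1: white king on h1; in check: yes, from the black rook on f1.
King squares — g1: attacked by Rf1; g2: attacked by Re2; h2: attacked by Re2.
White has no legal moves → checkmate.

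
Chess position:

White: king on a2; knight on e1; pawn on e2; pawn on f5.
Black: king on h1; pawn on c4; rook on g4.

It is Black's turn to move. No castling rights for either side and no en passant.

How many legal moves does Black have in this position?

14

Black to move; king on h1.
In check: no.
Legal moves: Rg8, Rg7, Rg6, Rg5, Rh4, Rf4, Re4, Rd4, Rg3, Rg2, Rg1, Kh2, Kg1, c3.
Count: 14.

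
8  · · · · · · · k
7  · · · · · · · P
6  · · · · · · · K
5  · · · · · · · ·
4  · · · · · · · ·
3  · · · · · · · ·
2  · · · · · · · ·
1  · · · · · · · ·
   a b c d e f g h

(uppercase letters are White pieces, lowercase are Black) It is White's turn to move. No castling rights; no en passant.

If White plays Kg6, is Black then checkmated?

no

After Kg6: black king on h8; in check: no.
Black is not in check, so this cannot be checkmate.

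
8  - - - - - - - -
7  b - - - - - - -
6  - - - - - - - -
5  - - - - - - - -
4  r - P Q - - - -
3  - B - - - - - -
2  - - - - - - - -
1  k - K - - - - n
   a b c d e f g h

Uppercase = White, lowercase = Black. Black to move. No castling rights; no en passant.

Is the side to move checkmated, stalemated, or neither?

neither

Black to move; black king on a1.
In check: yes, from the white queen on d4.
King squares — b1: attacked by Kc1; a2: attacked by Bb3; b2: attacked by Kc1.
Legal moves for Black: Bxd4.
Black is in check but has 1 legal move → neither.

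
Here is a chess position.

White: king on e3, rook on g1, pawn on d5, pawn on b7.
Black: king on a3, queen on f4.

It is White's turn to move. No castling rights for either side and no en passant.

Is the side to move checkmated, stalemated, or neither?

neither

White to move; white king on e3.
In check: yes, from the black queen on f4.
King squares — d2: attacked by Qf4; e2: available; f2: attacked by Qf4; d3: available; f3: attacked by Qf4; d4: attacked by Qf4; e4: attacked by Qf4; f4: available.
Legal moves for White: Kxf4, Kd3, Ke2.
White is in check but has 3 legal moves → neither.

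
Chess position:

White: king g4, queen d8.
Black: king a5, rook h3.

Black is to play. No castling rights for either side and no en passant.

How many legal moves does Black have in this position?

4

Black to move; king on a5.
In check: yes, from the white queen on d8.
Legal moves: Ka6, Kb5, Kb4, Ka4.
Count: 4.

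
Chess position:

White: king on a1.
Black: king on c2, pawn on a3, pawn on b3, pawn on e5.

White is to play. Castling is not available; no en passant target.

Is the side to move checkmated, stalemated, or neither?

stalemate

White to move; white king on a1.
In check: no.
King squares — b1: attacked by Kc2; a2: attacked by Pb3; b2: attacked by Kc2.
Legal moves for White: none.
Not in check and no legal moves → stalemate.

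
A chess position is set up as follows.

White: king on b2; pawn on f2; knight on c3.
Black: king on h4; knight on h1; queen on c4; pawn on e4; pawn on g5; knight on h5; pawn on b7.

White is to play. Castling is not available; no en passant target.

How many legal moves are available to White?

15

White to move; king on b2.
In check: no.
Legal moves: Nd5, Nb5, Nxe4, Na4, Ne2, Na2, Nd1, Nb1, Ka3, Kc2, Kc1, Kb1, Ka1, f3, f4.
Count: 15.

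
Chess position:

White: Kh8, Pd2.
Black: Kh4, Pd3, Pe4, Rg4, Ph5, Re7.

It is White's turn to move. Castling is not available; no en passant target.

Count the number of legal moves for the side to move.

0

White to move; king on h8.
In check: no.
Legal moves: none.
Count: 0.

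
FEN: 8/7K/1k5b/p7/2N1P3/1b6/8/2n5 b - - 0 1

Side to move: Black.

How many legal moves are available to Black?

Black to move; king on b6.
In check: yes, from the white knight on c4.
Legal moves: Kc7, Kb7, Ka7, Kc6, Ka6, Kc5, Kb5, Bxc4.
Count: 8.

8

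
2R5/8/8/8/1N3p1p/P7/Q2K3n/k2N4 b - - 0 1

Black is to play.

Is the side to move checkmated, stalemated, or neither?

Black to move; black king on a1.
In check: yes, from the white queen on a2.
King squares — b1: attacked by Qa2; a2: attacked by Nb4; b2: attacked by Nd1.
Legal moves for Black: none.
In check with no legal moves → checkmate.

checkmate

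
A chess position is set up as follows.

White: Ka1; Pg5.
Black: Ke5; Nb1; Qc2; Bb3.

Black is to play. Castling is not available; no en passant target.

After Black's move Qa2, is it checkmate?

yes

After Qa2: white king on a1; in check: yes, from the black queen on a2.
King squares — b1: attacked by Qa2; a2: attacked by Bb3; b2: attacked by Qa2.
White has no legal moves → checkmate.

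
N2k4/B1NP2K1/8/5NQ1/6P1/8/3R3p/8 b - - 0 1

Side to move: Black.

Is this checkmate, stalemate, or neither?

Black to move; black king on d8.
In check: yes, from the white queen on g5.
King squares — c7: attacked by Na8; d7: attacked by Rd2; e7: attacked by Nf5; c8: attacked by Pd7; e8: attacked by Nc7.
Legal moves for Black: none.
In check with no legal moves → checkmate.

checkmate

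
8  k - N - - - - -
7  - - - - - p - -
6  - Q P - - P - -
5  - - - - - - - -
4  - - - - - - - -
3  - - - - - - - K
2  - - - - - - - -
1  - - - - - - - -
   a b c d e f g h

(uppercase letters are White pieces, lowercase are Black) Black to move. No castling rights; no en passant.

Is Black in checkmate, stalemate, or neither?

stalemate

Black to move; black king on a8.
In check: no.
King squares — a7: attacked by Qb6; b7: attacked by Qb6; b8: attacked by Qb6.
Legal moves for Black: none.
Not in check and no legal moves → stalemate.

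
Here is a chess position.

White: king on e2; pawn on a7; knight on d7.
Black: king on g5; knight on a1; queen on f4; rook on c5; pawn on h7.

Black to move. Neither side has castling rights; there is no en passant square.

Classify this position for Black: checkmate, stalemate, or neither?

Black to move; black king on g5.
In check: no.
Legal moves for Black include: Kh6, Kg6, Kh5, Kf5, Kh4, Kg4, Rc8, Rc7, Rc6, Rf5, Re5+, Rd5, Rb5, Ra5, Rc4, Rc3, Rc2+, Rc1, ... (list truncated; more exist).
Black has legal moves and is not in check → neither.

neither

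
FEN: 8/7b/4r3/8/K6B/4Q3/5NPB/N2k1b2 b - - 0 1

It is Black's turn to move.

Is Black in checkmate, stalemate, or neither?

Black to move; black king on d1.
In check: yes, from the white knight on f2.
King squares — c1: attacked by Qe3; e1: attacked by Qe3; c2: attacked by Na1; d2: attacked by Qe3; e2: attacked by Qe3.
Legal moves for Black: none.
In check with no legal moves → checkmate.

checkmate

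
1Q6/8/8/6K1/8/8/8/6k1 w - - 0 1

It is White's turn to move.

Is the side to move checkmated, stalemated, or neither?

neither

White to move; white king on g5.
In check: no.
Legal moves for White include: Qh8, Qg8, Qf8, Qe8, Qd8, Qc8, Qa8, Qc7, Qb7, Qa7+, Qd6, Qb6+, Qe5, Qb5, Qf4, Qb4, Qg3+, Qb3, ... (list truncated; more exist).
White has legal moves and is not in check → neither.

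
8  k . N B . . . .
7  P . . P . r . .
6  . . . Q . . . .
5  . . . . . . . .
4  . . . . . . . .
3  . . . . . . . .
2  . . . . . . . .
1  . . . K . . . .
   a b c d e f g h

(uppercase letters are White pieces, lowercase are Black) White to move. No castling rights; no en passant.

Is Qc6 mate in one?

yes

After Qc6: black king on a8; in check: yes, from the white queen on c6.
King squares — a7: attacked by Nc8; b7: attacked by Qc6; b8: attacked by Pa7.
Black has no legal moves → checkmate.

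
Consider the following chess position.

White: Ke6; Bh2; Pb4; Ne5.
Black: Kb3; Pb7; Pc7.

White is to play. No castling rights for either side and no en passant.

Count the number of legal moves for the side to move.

18

White to move; king on e6.
In check: no.
Legal moves: Kf7, Ke7, Kd7, Kf6, Kf5, Kd5, Nf7, Nd7, Ng6, Nc6, Ng4, Nc4, Nf3, Nd3, Bf4, Bg3, Bg1, b5.
Count: 18.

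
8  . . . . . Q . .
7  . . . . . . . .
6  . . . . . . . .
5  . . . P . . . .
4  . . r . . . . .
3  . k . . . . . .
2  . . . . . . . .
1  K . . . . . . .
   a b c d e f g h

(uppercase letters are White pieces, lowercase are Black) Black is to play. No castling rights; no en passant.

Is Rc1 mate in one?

After Rc1: white king on a1; in check: yes, from the black rook on c1.
King squares — b1: attacked by Rc1; a2: attacked by Kb3; b2: attacked by Kb3.
White has no legal moves → checkmate.

yes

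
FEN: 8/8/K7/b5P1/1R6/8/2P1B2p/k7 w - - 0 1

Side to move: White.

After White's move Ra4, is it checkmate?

After Ra4: black king on a1; in check: yes, from the white rook on a4.
Black has 2 legal replies: Kb2, Kb1.
In check but a legal move exists → not checkmate.

no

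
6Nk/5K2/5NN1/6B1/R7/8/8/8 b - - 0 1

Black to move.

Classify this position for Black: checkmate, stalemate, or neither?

Black to move; black king on h8.
In check: yes, from the white knight on g6.
King squares — g7: attacked by Kf7; h7: attacked by Nf6; g8: attacked by Nf6.
Legal moves for Black: none.
In check with no legal moves → checkmate.

checkmate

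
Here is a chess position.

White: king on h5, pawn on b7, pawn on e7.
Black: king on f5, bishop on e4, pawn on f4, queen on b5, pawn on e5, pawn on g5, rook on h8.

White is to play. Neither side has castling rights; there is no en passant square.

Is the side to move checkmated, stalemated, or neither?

White to move; white king on h5.
In check: yes, from the black rook on h8.
King squares — g4: attacked by Kf5; h4: attacked by Pg5; g5: attacked by Kf5; g6: attacked by Kf5; h6: attacked by Rh8.
Legal moves for White: none.
In check with no legal moves → checkmate.

checkmate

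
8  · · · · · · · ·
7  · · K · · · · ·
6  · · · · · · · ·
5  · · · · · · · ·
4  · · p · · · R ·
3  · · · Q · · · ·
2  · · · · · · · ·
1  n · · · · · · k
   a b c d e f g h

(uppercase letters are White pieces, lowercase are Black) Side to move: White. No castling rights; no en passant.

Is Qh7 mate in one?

After Qh7: black king on h1; in check: yes, from the white queen on h7.
King squares — g1: attacked by Rg4; g2: attacked by Rg4; h2: attacked by Qh7.
Black has no legal moves → checkmate.

yes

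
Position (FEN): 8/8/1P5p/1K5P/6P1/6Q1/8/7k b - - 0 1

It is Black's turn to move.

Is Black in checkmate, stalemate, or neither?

stalemate

Black to move; black king on h1.
In check: no.
King squares — g1: attacked by Qg3; g2: attacked by Qg3; h2: attacked by Qg3.
Legal moves for Black: none.
Not in check and no legal moves → stalemate.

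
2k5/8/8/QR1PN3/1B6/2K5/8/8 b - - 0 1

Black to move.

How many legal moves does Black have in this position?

0

Black to move; king on c8.
In check: no.
Legal moves: none.
Count: 0.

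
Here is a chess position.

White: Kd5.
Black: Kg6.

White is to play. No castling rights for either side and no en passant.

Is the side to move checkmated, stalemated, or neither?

neither

White to move; white king on d5.
In check: no.
Legal moves for White: Ke6, Kd6, Kc6, Ke5, Kc5, Ke4, Kd4, Kc4.
White has 8 legal moves and is not in check → neither.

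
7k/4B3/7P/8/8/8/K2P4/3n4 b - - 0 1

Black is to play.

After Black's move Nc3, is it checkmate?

After Nc3: white king on a2; in check: yes, from the black knight on c3.
White has 5 legal replies: Kb3, Ka3, Kb2, Ka1, dxc3.
In check but a legal move exists → not checkmate.

no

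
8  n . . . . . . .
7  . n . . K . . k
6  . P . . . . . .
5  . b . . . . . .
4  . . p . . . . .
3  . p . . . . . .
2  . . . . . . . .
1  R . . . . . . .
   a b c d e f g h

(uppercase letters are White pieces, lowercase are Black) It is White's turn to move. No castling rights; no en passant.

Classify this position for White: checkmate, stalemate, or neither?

neither

White to move; white king on e7.
In check: no.
Legal moves for White: Kf8, Kf7, Kf6, Ke6, Rxa8, Ra7, Ra6, Ra5, Ra4, Ra3, Ra2, Rh1+, Rg1, Rf1, Re1, Rd1, Rc1, Rb1.
White has 18 legal moves and is not in check → neither.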